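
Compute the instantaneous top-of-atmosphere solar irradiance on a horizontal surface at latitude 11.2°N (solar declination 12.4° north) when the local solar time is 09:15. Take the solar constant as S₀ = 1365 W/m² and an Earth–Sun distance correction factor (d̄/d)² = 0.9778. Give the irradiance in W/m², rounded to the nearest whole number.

Hour angle H = 15° × (9.25 − 12) = -41.25°.
cos θ_z = sin φ sin δ + cos φ cos δ cos H = (0.1942)(0.2147) + (0.9810)(0.9767)(0.7518) = 0.7620.
Top-of-atmosphere irradiance = S₀ (d̄/d)² cos θ_z = 1365 × 0.9778 × 0.7620 = 1017.04 W/m².

1017 W/m²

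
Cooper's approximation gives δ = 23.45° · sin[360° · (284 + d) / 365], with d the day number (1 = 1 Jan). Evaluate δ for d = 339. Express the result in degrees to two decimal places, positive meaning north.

360 × (284 + 339) / 365 = 614.466°; sin(614.466°) = -0.9635.
δ = 23.45 × -0.9635 = -22.594° ≈ -22.59°.

-22.59°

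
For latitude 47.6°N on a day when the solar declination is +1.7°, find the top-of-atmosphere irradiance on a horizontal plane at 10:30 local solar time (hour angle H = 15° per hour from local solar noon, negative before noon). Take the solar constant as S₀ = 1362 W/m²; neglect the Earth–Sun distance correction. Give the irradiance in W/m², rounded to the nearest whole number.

Hour angle H = 15° × (10.5 − 12) = -22.50°.
cos θ_z = sin(47.6°) sin(1.7°) + cos(47.6°) cos(1.7°) cos(-22.50°) = 0.0219 + 0.6227 = 0.6446.
Top-of-atmosphere irradiance = S₀ cos θ_z = 1362 × 0.6446 = 877.95 W/m².

878 W/m²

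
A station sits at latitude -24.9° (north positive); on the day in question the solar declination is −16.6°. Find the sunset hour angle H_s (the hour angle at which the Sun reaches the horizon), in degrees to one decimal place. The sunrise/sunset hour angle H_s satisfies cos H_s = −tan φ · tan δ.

cos H_s = −tan(-24.9°) · tan(-16.6°) = -0.1384, so H_s = arccos(-0.1384) = 97.96°.

98.0°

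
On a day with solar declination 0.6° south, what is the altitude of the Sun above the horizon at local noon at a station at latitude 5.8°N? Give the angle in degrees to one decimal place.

At local solar noon the hour angle is zero, so the elevation is 90° − |φ − δ| = 90° − |5.8° − (-0.6°)| = 90° − 6.4° = 83.6°.

83.6°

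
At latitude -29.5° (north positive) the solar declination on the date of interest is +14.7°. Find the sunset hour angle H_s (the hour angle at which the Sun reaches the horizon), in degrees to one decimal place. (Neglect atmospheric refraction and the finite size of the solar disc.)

81.5°

−tan φ tan δ = −(-0.5658)(0.2623) = 0.1484; H_s = arccos(0.1484) = 81.47°.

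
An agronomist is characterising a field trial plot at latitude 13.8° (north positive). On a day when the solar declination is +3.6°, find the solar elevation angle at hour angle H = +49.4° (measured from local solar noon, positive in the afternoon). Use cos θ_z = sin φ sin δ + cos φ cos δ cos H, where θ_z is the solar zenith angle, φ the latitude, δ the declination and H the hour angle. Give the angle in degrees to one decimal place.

40.2°

cos θ_z = sin φ sin δ + cos φ cos δ cos H = (0.2385)(0.0628) + (0.9711)(0.9980)(0.6508) = 0.6457.
θ_z = arccos(0.6457) = 49.78°, so the elevation is 90° − 49.78° = 40.22°.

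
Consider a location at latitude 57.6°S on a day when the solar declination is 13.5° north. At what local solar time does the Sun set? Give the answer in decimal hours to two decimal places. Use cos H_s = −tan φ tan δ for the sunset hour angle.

cos H_s = −tan(-57.6°) · tan(13.5°) = 0.3783, so H_s = arccos(0.3783) = 67.77°.
Sunset is at 12 + H_s/15 = 12 + 4.518 = 16.518 h local solar time.

16.52 h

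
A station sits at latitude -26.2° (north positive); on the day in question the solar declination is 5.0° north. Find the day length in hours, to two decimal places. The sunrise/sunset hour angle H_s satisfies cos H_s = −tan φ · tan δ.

cos H_s = −tan(-26.2°) · tan(5.0°) = 0.0430, so H_s = arccos(0.0430) = 87.54°.
Day length = 2 H_s / 15° h⁻¹ = 175.08° / 15 = 11.672 h.

11.67 hours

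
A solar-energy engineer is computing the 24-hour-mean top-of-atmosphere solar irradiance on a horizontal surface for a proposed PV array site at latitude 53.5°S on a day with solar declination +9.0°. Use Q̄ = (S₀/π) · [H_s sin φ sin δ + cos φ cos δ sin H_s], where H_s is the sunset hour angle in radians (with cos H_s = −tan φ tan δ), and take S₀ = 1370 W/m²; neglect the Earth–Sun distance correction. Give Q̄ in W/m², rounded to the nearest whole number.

176 W/m²

cos H_s = −tan(-53.5°) · tan(9.0°) = 0.2140, so H_s = arccos(0.2140) = 77.64°. In radians, H_s = 1.3551.
H_s sin φ sin δ = 1.3551 × -0.8039 × 0.1564 = -0.1704.
cos φ cos δ sin H_s = 0.5948 × 0.9877 × 0.9768 = 0.5739.
Q̄ = (1370/π) × (-0.1704 + 0.5739) = 436.08 × 0.4035 = 175.96 W/m².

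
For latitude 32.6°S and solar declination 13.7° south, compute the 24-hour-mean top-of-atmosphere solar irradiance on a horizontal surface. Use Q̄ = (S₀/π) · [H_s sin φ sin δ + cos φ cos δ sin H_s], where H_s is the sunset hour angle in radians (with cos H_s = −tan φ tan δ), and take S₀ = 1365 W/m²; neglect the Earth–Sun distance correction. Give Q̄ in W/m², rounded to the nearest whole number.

447 W/m²

−tan φ tan δ = −(-0.6395)(-0.2438) = -0.1559; H_s = arccos(-0.1559) = 98.97°. In radians, H_s = 1.7274.
H_s sin φ sin δ = 1.7274 × -0.5388 × -0.2368 = 0.2204.
cos φ cos δ sin H_s = 0.8425 × 0.9715 × 0.9878 = 0.8085.
Q̄ = (1365/π) × (0.2204 + 0.8085) = 434.49 × 1.0289 = 447.05 W/m².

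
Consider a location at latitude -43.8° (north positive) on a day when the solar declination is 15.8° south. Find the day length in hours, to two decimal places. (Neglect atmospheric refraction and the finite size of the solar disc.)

−tan φ tan δ = −(-0.9590)(-0.2830) = -0.2714; H_s = arccos(-0.2714) = 105.75°.
Day length = 2 H_s / 15° h⁻¹ = 211.50° / 15 = 14.100 h.

14.10 hours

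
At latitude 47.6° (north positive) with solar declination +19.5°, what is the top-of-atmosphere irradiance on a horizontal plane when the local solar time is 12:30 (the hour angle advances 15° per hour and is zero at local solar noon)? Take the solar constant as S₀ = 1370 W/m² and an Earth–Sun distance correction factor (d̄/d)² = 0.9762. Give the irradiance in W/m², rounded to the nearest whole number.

1172 W/m²

Hour angle H = 15° × (12.5 − 12) = 7.50°.
cos θ_z = sin φ sin δ + cos φ cos δ cos H = (0.7385)(0.3338) + (0.6743)(0.9426)(0.9914) = 0.8766.
Top-of-atmosphere irradiance = S₀ (d̄/d)² cos θ_z = 1370 × 0.9762 × 0.8766 = 1172.36 W/m².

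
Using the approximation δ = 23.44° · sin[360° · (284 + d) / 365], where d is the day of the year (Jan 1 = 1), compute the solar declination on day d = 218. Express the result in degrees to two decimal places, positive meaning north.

360 × (284 + 218) / 365 = 495.123°; sin(495.123°) = 0.7056.
δ = 23.44 × 0.7056 = 16.539° ≈ +16.54°.

+16.54°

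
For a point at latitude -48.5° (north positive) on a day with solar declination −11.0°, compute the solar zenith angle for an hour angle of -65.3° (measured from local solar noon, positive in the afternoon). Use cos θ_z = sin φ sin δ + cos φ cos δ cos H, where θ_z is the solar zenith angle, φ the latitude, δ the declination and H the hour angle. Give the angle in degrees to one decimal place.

65.5°

With φ = -48.5°, δ = -11.0°, H = -65.30°: sin φ sin δ = 0.1429, cos φ cos δ cos H = 0.2718, so cos θ_z = 0.4147.
θ_z = arccos(0.4147) = 65.50°.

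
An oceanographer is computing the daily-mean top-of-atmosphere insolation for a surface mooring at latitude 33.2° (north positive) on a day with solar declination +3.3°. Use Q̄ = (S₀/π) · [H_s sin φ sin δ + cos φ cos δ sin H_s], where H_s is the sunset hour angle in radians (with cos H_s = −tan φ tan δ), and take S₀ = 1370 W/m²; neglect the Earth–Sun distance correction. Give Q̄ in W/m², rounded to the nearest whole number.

386 W/m²

The sunset hour angle satisfies cos H_s = −tan φ tan δ = -0.0377, giving H_s = 92.16°. In radians, H_s = 1.6085.
H_s sin φ sin δ = 1.6085 × 0.5476 × 0.0576 = 0.0507.
cos φ cos δ sin H_s = 0.8368 × 0.9983 × 0.9993 = 0.8348.
Q̄ = (1370/π) × (0.0507 + 0.8348) = 436.08 × 0.8855 = 386.15 W/m².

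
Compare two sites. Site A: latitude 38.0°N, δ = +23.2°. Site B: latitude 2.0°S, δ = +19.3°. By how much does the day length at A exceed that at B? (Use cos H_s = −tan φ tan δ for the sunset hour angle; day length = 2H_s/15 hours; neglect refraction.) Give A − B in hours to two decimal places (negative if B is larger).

A: H_s = arccos(−tan 38.0° · tan 23.2°) = 109.56°, so 2H_s/15 = 14.6080 h.
B: H_s = arccos(−tan -2.0° · tan 19.3°) = 89.30°, so 2H_s/15 = 11.9067 h.
A − B = 14.6080 − 11.9067 = 2.7013 h.

+2.70 h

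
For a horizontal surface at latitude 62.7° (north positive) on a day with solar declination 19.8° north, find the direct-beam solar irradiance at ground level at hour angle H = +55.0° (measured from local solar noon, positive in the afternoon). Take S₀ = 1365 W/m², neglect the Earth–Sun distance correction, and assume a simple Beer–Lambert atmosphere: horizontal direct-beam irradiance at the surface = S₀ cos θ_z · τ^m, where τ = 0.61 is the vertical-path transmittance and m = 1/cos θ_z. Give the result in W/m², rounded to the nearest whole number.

304 W/m²

cos θ_z = sin φ sin δ + cos φ cos δ cos H = (0.8886)(0.3387) + (0.4586)(0.9409)(0.5736) = 0.5485.
Air mass m = 1/cos θ_z = 1/0.5485 = 1.823; τ^m = 0.61^1.823 = 0.4061.
Surface direct beam = 1365 × 0.5485 × 0.4061 = 304.05 W/m².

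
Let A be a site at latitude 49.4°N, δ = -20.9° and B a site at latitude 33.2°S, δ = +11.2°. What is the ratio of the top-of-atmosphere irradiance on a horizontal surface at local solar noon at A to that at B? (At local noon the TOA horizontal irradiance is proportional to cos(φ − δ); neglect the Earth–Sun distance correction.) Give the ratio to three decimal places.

0.472

A: cos θ_z = cos(49.4° − (-20.9°)) = 0.3371.
B: cos θ_z = cos(-33.2° − (11.2°)) = 0.7145.
Ratio A/B = 0.3371 / 0.7145 = 0.4718.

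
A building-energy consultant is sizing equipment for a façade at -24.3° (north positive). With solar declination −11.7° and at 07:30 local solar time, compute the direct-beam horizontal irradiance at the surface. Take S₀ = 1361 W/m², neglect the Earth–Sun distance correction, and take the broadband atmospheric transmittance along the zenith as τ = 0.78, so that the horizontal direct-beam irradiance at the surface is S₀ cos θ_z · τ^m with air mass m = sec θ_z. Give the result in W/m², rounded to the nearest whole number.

Hour angle H = 15° × (7.5 − 12) = -67.50°.
cos θ_z = sin φ sin δ + cos φ cos δ cos H = (-0.4115)(-0.2028) + (0.9114)(0.9792)(0.3827) = 0.4250.
Air mass m = 1/cos θ_z = 1/0.4250 = 2.353; τ^m = 0.78^2.353 = 0.5573.
Surface direct beam = 1361 × 0.4250 × 0.5573 = 322.36 W/m².

322 W/m²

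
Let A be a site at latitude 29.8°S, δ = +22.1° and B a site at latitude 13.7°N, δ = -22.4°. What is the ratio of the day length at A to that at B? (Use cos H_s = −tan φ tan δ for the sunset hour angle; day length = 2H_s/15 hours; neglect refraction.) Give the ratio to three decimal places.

A: H_s = arccos(−tan -29.8° · tan 22.1°) = 76.55°, so 2H_s/15 = 10.2067 h.
B: H_s = arccos(−tan 13.7° · tan -22.4°) = 84.23°, so 2H_s/15 = 11.2307 h.
Ratio A/B = 10.2067 / 11.2307 = 0.9088.

0.909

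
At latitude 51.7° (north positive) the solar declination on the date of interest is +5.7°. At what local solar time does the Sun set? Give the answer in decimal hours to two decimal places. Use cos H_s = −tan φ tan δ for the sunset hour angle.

18.48 h

cos H_s = −tan(51.7°) · tan(5.7°) = -0.1264, so H_s = arccos(-0.1264) = 97.26°.
Sunset is at 12 + H_s/15 = 12 + 6.484 = 18.484 h local solar time.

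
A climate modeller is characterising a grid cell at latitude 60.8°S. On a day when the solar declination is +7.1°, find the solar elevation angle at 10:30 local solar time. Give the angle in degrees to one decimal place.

Hour angle H = 15° × (10.5 − 12) = -22.50°.
cos θ_z = sin φ sin δ + cos φ cos δ cos H = (-0.8729)(0.1236) + (0.4879)(0.9923)(0.9239) = 0.3394.
θ_z = arccos(0.3394) = 70.16°, so the elevation is 90° − 70.16° = 19.84°.

19.8°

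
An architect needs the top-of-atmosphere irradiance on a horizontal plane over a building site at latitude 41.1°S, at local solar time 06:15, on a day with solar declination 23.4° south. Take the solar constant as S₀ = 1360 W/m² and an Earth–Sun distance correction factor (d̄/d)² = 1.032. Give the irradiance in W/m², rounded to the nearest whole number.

430 W/m²

Hour angle H = 15° × (6.25 − 12) = -86.25°.
cos θ_z = sin φ sin δ + cos φ cos δ cos H = (-0.6574)(-0.3971) + (0.7536)(0.9178)(0.0654) = 0.3063.
Top-of-atmosphere irradiance = S₀ (d̄/d)² cos θ_z = 1360 × 1.032 × 0.3063 = 429.90 W/m².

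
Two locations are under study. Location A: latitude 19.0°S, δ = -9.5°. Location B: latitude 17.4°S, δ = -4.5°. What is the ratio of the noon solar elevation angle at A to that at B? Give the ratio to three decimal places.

A: 90° − |-19.0 − (-9.5)| = 80.50°.
B: 90° − |-17.4 − (-4.5)| = 77.10°.
Ratio A/B = 80.5000 / 77.1000 = 1.0441.

1.044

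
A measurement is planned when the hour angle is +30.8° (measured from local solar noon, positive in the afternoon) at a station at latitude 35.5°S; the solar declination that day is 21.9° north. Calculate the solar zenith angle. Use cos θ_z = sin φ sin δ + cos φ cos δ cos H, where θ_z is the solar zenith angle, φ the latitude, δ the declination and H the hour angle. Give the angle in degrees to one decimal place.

64.4°

cos θ_z = sin(-35.5°) sin(21.9°) + cos(-35.5°) cos(21.9°) cos(30.80°) = -0.2166 + 0.6488 = 0.4322.
θ_z = arccos(0.4322) = 64.39°.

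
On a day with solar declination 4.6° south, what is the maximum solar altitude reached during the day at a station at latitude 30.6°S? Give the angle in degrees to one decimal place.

At local solar noon the hour angle is zero, so the elevation is 90° − |φ − δ| = 90° − |-30.6° − (-4.6°)| = 90° − 26.0° = 64.0°.

64.0°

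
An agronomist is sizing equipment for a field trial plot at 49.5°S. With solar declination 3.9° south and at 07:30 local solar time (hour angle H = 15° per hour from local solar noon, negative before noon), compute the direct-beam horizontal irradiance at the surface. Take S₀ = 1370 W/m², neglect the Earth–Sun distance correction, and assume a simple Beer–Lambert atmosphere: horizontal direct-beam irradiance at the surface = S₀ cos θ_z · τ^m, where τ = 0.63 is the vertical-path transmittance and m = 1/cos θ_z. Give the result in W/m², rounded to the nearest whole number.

Hour angle H = 15° × (7.5 − 12) = -67.50°.
cos θ_z = sin(-49.5°) sin(-3.9°) + cos(-49.5°) cos(-3.9°) cos(-67.50°) = 0.0517 + 0.2480 = 0.2997.
Air mass m = 1/cos θ_z = 1/0.2997 = 3.337; τ^m = 0.63^3.337 = 0.2140.
Surface direct beam = 1370 × 0.2997 × 0.2140 = 87.87 W/m².

88 W/m²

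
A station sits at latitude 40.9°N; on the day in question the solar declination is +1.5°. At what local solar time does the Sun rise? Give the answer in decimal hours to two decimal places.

The sunset hour angle satisfies cos H_s = −tan φ tan δ = -0.0227, giving H_s = 91.30°.
Sunrise is at 12 − H_s/15 = 12 − 6.087 = 5.913 h local solar time.

5.91 h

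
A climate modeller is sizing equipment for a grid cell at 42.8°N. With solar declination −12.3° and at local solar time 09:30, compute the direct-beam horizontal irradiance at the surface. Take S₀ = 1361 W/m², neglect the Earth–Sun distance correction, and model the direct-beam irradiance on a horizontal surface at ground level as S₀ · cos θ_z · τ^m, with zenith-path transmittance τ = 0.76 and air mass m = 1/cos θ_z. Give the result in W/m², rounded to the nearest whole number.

302 W/m²

Hour angle H = 15° × (9.5 − 12) = -37.50°.
cos θ_z = sin φ sin δ + cos φ cos δ cos H = (0.6794)(-0.2130) + (0.7337)(0.9770)(0.7934) = 0.4240.
Air mass m = 1/cos θ_z = 1/0.4240 = 2.358; τ^m = 0.76^2.358 = 0.5236.
Surface direct beam = 1361 × 0.4240 × 0.5236 = 302.15 W/m².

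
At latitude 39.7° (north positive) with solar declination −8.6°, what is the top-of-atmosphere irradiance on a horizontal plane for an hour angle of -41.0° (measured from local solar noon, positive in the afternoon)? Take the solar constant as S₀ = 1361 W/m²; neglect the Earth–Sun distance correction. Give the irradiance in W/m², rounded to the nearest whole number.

cos θ_z = sin(39.7°) sin(-8.6°) + cos(39.7°) cos(-8.6°) cos(-41.00°) = -0.0955 + 0.5741 = 0.4786.
Top-of-atmosphere irradiance = S₀ cos θ_z = 1361 × 0.4786 = 651.37 W/m².

651 W/m²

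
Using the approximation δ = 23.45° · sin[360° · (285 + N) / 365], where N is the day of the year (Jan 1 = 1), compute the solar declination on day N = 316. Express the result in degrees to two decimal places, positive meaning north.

-18.67°

360 × (285 + 316) / 365 = 592.767°; sin(592.767°) = -0.7962.
δ = 23.45 × -0.7962 = -18.671° ≈ -18.67°.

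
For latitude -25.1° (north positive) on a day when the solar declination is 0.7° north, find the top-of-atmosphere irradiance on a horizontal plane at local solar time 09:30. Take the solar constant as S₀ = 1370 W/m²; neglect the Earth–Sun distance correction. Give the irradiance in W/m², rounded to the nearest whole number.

977 W/m²

Hour angle H = 15° × (9.5 − 12) = -37.50°.
With φ = -25.1°, δ = 0.7°, H = -37.50°: sin φ sin δ = -0.0052, cos φ cos δ cos H = 0.7184, so cos θ_z = 0.7132.
Top-of-atmosphere irradiance = S₀ cos θ_z = 1370 × 0.7132 = 977.08 W/m².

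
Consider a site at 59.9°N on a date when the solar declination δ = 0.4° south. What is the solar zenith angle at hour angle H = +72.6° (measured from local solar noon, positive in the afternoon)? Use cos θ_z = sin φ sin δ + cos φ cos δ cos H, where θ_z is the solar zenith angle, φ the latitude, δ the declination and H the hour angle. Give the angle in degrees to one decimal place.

81.7°

cos θ_z = sin φ sin δ + cos φ cos δ cos H = (0.8652)(-0.0070) + (0.5015)(1.0000)(0.2990) = 0.1439.
θ_z = arccos(0.1439) = 81.73°.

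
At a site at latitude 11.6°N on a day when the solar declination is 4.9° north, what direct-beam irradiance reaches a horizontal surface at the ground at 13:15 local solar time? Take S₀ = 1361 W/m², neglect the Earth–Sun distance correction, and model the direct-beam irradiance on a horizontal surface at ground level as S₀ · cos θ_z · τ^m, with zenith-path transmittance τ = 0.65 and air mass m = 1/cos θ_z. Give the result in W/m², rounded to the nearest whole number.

Hour angle H = 15° × (13.25 − 12) = 18.75°.
cos θ_z = sin(11.6°) sin(4.9°) + cos(11.6°) cos(4.9°) cos(18.75°) = 0.0172 + 0.9242 = 0.9414.
Air mass m = 1/cos θ_z = 1/0.9414 = 1.062; τ^m = 0.65^1.062 = 0.6329.
Surface direct beam = 1361 × 0.9414 × 0.6329 = 810.90 W/m².

811 W/m²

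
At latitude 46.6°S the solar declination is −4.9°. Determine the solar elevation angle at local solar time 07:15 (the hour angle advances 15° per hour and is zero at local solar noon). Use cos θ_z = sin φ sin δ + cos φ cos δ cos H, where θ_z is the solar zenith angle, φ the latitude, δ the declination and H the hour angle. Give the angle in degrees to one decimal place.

Hour angle H = 15° × (7.25 − 12) = -71.25°.
cos θ_z = sin φ sin δ + cos φ cos δ cos H = (-0.7266)(-0.0854) + (0.6871)(0.9963)(0.3214) = 0.2821.
θ_z = arccos(0.2821) = 73.61°, so the elevation is 90° − 73.61° = 16.39°.

16.4°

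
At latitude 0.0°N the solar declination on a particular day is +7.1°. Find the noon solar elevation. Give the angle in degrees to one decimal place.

At local solar noon the hour angle is zero, so the elevation is 90° − |φ − δ| = 90° − |0.0° − (7.1°)| = 90° − 7.1° = 82.9°.

82.9°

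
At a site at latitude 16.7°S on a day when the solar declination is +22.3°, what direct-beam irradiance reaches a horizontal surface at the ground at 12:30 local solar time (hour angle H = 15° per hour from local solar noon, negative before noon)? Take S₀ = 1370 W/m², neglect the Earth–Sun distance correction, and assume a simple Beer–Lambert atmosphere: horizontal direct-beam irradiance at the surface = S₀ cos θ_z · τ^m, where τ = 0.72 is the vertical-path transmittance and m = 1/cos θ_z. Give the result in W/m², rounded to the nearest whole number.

Hour angle H = 15° × (12.5 − 12) = 7.50°.
cos θ_z = sin(-16.7°) sin(22.3°) + cos(-16.7°) cos(22.3°) cos(7.50°) = -0.1090 + 0.8786 = 0.7696.
Air mass m = 1/cos θ_z = 1/0.7696 = 1.299; τ^m = 0.72^1.299 = 0.6526.
Surface direct beam = 1370 × 0.7696 × 0.6526 = 688.07 W/m².

688 W/m²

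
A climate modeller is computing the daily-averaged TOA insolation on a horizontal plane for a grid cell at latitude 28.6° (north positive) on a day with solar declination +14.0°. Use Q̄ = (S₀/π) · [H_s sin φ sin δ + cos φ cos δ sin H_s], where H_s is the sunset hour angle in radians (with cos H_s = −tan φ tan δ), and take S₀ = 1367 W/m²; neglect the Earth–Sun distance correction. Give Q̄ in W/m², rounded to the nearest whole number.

−tan φ tan δ = −(0.5452)(0.2493) = -0.1359; H_s = arccos(-0.1359) = 97.81°. In radians, H_s = 1.7071.
H_s sin φ sin δ = 1.7071 × 0.4787 × 0.2419 = 0.1977.
cos φ cos δ sin H_s = 0.8780 × 0.9703 × 0.9907 = 0.8440.
Q̄ = (1367/π) × (0.1977 + 0.8440) = 435.13 × 1.0417 = 453.27 W/m².

453 W/m²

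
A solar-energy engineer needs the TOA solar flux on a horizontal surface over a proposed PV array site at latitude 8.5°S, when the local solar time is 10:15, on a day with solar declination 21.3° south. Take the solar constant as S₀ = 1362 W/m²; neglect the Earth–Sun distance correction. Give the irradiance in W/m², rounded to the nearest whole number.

1199 W/m²

Hour angle H = 15° × (10.25 − 12) = -26.25°.
cos θ_z = sin(-8.5°) sin(-21.3°) + cos(-8.5°) cos(-21.3°) cos(-26.25°) = 0.0537 + 0.8264 = 0.8801.
Top-of-atmosphere irradiance = S₀ cos θ_z = 1362 × 0.8801 = 1198.70 W/m².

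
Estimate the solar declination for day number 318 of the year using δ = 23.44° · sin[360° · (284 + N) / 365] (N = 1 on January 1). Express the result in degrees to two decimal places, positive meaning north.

360 × (284 + 318) / 365 = 593.753°; sin(593.753°) = -0.8065.
δ = 23.44 × -0.8065 = -18.904° ≈ -18.90°.

-18.90°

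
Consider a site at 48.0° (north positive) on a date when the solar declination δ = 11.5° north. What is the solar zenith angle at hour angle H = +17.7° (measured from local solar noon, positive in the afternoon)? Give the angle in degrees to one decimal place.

cos θ_z = sin φ sin δ + cos φ cos δ cos H = (0.7431)(0.1994) + (0.6691)(0.9799)(0.9527) = 0.7728.
θ_z = arccos(0.7728) = 39.39°.

39.4°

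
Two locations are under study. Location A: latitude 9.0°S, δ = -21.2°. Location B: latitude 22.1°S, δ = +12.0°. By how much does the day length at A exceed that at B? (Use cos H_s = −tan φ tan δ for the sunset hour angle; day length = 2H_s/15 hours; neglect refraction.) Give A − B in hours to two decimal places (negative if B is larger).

A: H_s = arccos(−tan -9.0° · tan -21.2°) = 93.52°, so 2H_s/15 = 12.4693 h.
B: H_s = arccos(−tan -22.1° · tan 12.0°) = 85.05°, so 2H_s/15 = 11.3400 h.
A − B = 12.4693 − 11.3400 = 1.1293 h.

+1.13 h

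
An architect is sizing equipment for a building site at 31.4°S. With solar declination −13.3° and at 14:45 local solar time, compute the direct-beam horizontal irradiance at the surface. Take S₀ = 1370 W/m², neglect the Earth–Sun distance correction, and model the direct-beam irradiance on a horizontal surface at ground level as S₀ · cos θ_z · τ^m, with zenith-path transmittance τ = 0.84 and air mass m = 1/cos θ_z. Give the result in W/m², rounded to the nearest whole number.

Hour angle H = 15° × (14.75 − 12) = 41.25°.
cos θ_z = sin(-31.4°) sin(-13.3°) + cos(-31.4°) cos(-13.3°) cos(41.25°) = 0.1199 + 0.6245 = 0.7444.
Air mass m = 1/cos θ_z = 1/0.7444 = 1.343; τ^m = 0.84^1.343 = 0.7912.
Surface direct beam = 1370 × 0.7444 × 0.7912 = 806.89 W/m².

807 W/m²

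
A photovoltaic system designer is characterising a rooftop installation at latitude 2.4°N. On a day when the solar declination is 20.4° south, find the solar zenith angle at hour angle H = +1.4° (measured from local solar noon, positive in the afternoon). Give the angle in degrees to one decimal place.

cos θ_z = sin(2.4°) sin(-20.4°) + cos(2.4°) cos(-20.4°) cos(1.40°) = -0.0146 + 0.9362 = 0.9216.
θ_z = arccos(0.9216) = 22.84°.

22.8°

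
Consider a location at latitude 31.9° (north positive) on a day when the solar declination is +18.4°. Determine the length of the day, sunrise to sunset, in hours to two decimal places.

cos H_s = −tan(31.9°) · tan(18.4°) = -0.2071, so H_s = arccos(-0.2071) = 101.95°.
Day length = 2 H_s / 15° h⁻¹ = 203.90° / 15 = 13.593 h.

13.59 hours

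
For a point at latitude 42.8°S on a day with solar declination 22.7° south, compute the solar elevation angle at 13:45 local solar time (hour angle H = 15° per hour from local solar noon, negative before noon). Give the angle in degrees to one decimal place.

Hour angle H = 15° × (13.75 − 12) = 26.25°.
cos θ_z = sin φ sin δ + cos φ cos δ cos H = (-0.6794)(-0.3859) + (0.7337)(0.9225)(0.8969) = 0.8692.
θ_z = arccos(0.8692) = 29.63°, so the elevation is 90° − 29.63° = 60.37°.

60.4°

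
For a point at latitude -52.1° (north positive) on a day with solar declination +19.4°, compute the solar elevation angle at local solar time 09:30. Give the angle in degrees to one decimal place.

Hour angle H = 15° × (9.5 − 12) = -37.50°.
cos θ_z = sin φ sin δ + cos φ cos δ cos H = (-0.7891)(0.3322) + (0.6143)(0.9432)(0.7934) = 0.1976.
θ_z = arccos(0.1976) = 78.60°, so the elevation is 90° − 78.60° = 11.40°.

11.4°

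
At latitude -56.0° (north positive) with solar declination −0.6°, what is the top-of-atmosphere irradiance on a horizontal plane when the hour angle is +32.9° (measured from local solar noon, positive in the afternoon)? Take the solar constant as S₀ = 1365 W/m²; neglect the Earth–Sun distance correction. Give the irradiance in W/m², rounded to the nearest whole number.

With φ = -56.0°, δ = -0.6°, H = 32.90°: sin φ sin δ = 0.0087, cos φ cos δ cos H = 0.4695, so cos θ_z = 0.4782.
Top-of-atmosphere irradiance = S₀ cos θ_z = 1365 × 0.4782 = 652.74 W/m².

653 W/m²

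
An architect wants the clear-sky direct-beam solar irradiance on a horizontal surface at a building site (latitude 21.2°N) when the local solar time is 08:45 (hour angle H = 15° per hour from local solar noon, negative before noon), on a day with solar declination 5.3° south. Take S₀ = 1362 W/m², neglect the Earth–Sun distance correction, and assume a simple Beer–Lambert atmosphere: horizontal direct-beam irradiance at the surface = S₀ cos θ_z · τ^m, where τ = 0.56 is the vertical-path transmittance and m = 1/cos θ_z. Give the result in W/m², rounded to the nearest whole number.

Hour angle H = 15° × (8.75 − 12) = -48.75°.
cos θ_z = sin φ sin δ + cos φ cos δ cos H = (0.3616)(-0.0924) + (0.9323)(0.9957)(0.6593) = 0.5786.
Air mass m = 1/cos θ_z = 1/0.5786 = 1.728; τ^m = 0.56^1.728 = 0.3672.
Surface direct beam = 1362 × 0.5786 × 0.3672 = 289.37 W/m².

289 W/m²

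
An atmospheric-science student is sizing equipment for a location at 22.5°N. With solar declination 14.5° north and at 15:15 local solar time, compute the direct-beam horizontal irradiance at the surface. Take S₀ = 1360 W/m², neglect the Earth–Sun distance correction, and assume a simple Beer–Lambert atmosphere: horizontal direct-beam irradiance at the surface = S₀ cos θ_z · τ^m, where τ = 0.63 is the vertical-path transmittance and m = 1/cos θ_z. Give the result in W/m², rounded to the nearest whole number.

475 W/m²

Hour angle H = 15° × (15.25 − 12) = 48.75°.
cos θ_z = sin(22.5°) sin(14.5°) + cos(22.5°) cos(14.5°) cos(48.75°) = 0.0958 + 0.5898 = 0.6856.
Air mass m = 1/cos θ_z = 1/0.6856 = 1.459; τ^m = 0.63^1.459 = 0.5096.
Surface direct beam = 1360 × 0.6856 × 0.5096 = 475.16 W/m².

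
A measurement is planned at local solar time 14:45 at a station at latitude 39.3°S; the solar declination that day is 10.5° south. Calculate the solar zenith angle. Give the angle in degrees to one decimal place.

Hour angle H = 15° × (14.75 − 12) = 41.25°.
cos θ_z = sin(-39.3°) sin(-10.5°) + cos(-39.3°) cos(-10.5°) cos(41.25°) = 0.1154 + 0.5721 = 0.6875.
θ_z = arccos(0.6875) = 46.57°.

46.6°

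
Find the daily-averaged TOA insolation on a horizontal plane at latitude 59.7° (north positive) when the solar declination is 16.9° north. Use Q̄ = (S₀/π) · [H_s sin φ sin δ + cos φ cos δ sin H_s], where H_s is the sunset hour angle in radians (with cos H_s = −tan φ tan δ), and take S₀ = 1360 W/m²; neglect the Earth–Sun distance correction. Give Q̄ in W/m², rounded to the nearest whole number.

cos H_s = −tan(59.7°) · tan(16.9°) = -0.5199, so H_s = arccos(-0.5199) = 121.33°. In radians, H_s = 2.1176.
H_s sin φ sin δ = 2.1176 × 0.8634 × 0.2907 = 0.5315.
cos φ cos δ sin H_s = 0.5045 × 0.9568 × 0.8542 = 0.4123.
Q̄ = (1360/π) × (0.5315 + 0.4123) = 432.90 × 0.9438 = 408.57 W/m².

409 W/m²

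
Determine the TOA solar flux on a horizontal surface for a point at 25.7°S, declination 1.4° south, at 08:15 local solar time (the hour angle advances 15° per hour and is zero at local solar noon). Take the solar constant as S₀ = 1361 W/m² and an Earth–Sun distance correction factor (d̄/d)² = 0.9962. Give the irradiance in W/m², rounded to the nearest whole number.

693 W/m²

Hour angle H = 15° × (8.25 − 12) = -56.25°.
cos θ_z = sin(-25.7°) sin(-1.4°) + cos(-25.7°) cos(-1.4°) cos(-56.25°) = 0.0106 + 0.5005 = 0.5111.
Top-of-atmosphere irradiance = S₀ (d̄/d)² cos θ_z = 1361 × 0.9962 × 0.5111 = 692.96 W/m².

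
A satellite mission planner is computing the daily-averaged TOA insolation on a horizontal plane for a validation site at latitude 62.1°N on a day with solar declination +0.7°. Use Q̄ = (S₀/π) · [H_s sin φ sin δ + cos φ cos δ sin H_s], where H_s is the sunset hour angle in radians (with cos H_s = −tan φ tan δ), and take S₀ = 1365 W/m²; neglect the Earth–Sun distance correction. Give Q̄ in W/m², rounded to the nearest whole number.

211 W/m²

cos H_s = −tan(62.1°) · tan(0.7°) = -0.0231, so H_s = arccos(-0.0231) = 91.32°. In radians, H_s = 1.5938.
H_s sin φ sin δ = 1.5938 × 0.8838 × 0.0122 = 0.0172.
cos φ cos δ sin H_s = 0.4679 × 0.9999 × 0.9997 = 0.4677.
Q̄ = (1365/π) × (0.0172 + 0.4677) = 434.49 × 0.4849 = 210.68 W/m².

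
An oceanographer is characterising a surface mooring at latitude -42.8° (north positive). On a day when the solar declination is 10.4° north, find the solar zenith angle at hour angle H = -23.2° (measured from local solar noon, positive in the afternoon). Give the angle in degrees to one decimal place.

57.3°

cos θ_z = sin φ sin δ + cos φ cos δ cos H = (-0.6794)(0.1805) + (0.7337)(0.9836)(0.9191) = 0.5407.
θ_z = arccos(0.5407) = 57.27°.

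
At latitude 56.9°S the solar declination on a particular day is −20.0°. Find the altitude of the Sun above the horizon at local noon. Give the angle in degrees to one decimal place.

53.1°

At local solar noon the hour angle is zero, so the elevation is 90° − |φ − δ| = 90° − |-56.9° − (-20.0°)| = 90° − 36.9° = 53.1°.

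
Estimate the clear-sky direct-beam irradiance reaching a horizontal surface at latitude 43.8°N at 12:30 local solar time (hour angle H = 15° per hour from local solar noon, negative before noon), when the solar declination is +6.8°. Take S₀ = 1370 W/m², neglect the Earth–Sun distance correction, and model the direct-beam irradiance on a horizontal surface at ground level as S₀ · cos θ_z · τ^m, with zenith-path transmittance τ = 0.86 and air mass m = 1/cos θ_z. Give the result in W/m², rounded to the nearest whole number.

898 W/m²

Hour angle H = 15° × (12.5 − 12) = 7.50°.
cos θ_z = sin(43.8°) sin(6.8°) + cos(43.8°) cos(6.8°) cos(7.50°) = 0.0820 + 0.7106 = 0.7926.
Air mass m = 1/cos θ_z = 1/0.7926 = 1.262; τ^m = 0.86^1.262 = 0.8267.
Surface direct beam = 1370 × 0.7926 × 0.8267 = 897.68 W/m².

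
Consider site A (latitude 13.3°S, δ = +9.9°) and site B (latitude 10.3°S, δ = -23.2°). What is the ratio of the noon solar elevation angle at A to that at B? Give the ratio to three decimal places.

0.866

A: 90° − |-13.3 − (9.9)| = 66.80°.
B: 90° − |-10.3 − (-23.2)| = 77.10°.
Ratio A/B = 66.8000 / 77.1000 = 0.8664.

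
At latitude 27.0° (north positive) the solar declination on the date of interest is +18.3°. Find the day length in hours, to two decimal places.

The sunset hour angle satisfies cos H_s = −tan φ tan δ = -0.1685, giving H_s = 99.70°.
Day length = 2 H_s / 15° h⁻¹ = 199.40° / 15 = 13.293 h.

13.29 hours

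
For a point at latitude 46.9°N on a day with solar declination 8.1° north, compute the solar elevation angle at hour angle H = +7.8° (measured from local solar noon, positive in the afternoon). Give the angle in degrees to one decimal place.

50.6°

cos θ_z = sin(46.9°) sin(8.1°) + cos(46.9°) cos(8.1°) cos(7.80°) = 0.1029 + 0.6702 = 0.7731.
θ_z = arccos(0.7731) = 39.37°, so the elevation is 90° − 39.37° = 50.63°.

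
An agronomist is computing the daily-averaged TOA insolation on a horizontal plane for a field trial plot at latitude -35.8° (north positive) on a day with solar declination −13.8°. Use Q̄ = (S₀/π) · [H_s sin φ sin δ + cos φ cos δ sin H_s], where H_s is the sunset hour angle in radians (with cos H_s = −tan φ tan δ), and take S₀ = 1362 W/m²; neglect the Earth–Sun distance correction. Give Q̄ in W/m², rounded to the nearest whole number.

442 W/m²

cos H_s = −tan(-35.8°) · tan(-13.8°) = -0.1771, so H_s = arccos(-0.1771) = 100.20°. In radians, H_s = 1.7488.
H_s sin φ sin δ = 1.7488 × -0.5850 × -0.2385 = 0.2440.
cos φ cos δ sin H_s = 0.8111 × 0.9711 × 0.9842 = 0.7752.
Q̄ = (1362/π) × (0.2440 + 0.7752) = 433.54 × 1.0192 = 441.86 W/m².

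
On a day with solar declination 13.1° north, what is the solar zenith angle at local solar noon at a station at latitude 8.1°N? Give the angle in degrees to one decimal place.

At local solar noon the hour angle is zero, so the zenith angle is |φ − δ| = |8.1° − (13.1°)| = 5.0°.

5.0°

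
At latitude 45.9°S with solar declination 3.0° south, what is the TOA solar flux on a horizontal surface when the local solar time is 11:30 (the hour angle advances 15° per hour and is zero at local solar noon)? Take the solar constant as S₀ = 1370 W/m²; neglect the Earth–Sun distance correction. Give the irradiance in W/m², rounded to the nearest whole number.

995 W/m²

Hour angle H = 15° × (11.5 − 12) = -7.50°.
cos θ_z = sin φ sin δ + cos φ cos δ cos H = (-0.7181)(-0.0523) + (0.6959)(0.9986)(0.9914) = 0.7265.
Top-of-atmosphere irradiance = S₀ cos θ_z = 1370 × 0.7265 = 995.31 W/m².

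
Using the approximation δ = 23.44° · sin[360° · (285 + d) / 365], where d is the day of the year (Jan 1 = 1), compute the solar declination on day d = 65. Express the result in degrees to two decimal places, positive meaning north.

-5.99°

360 × (285 + 65) / 365 = 345.205°; sin(345.205°) = -0.2554.
δ = 23.44 × -0.2554 = -5.987° ≈ -5.99°.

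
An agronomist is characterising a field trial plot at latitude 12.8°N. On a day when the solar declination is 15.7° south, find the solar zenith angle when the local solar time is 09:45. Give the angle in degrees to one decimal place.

Hour angle H = 15° × (9.75 − 12) = -33.75°.
cos θ_z = sin φ sin δ + cos φ cos δ cos H = (0.2215)(-0.2706) + (0.9751)(0.9627)(0.8315) = 0.7206.
θ_z = arccos(0.7206) = 43.90°.

43.9°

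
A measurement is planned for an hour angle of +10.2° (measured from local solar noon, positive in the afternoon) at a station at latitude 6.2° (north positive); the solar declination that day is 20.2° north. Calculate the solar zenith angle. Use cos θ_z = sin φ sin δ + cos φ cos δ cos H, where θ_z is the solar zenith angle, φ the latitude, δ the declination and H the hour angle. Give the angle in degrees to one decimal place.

cos θ_z = sin(6.2°) sin(20.2°) + cos(6.2°) cos(20.2°) cos(10.20°) = 0.0373 + 0.9183 = 0.9556.
θ_z = arccos(0.9556) = 17.14°.

17.1°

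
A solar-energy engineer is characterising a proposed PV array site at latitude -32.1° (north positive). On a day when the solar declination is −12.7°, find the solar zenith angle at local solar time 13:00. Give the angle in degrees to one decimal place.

Hour angle H = 15° × (13 − 12) = 15.00°.
cos θ_z = sin φ sin δ + cos φ cos δ cos H = (-0.5314)(-0.2198) + (0.8471)(0.9755)(0.9659) = 0.9150.
θ_z = arccos(0.9150) = 23.79°.

23.8°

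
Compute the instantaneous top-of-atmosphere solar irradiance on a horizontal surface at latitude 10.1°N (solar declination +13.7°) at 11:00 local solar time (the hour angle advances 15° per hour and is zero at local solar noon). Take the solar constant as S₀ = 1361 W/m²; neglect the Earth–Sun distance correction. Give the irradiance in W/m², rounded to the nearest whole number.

Hour angle H = 15° × (11 − 12) = -15.00°.
With φ = 10.1°, δ = 13.7°, H = -15.00°: sin φ sin δ = 0.0415, cos φ cos δ cos H = 0.9239, so cos θ_z = 0.9654.
Top-of-atmosphere irradiance = S₀ cos θ_z = 1361 × 0.9654 = 1313.91 W/m².

1314 W/m²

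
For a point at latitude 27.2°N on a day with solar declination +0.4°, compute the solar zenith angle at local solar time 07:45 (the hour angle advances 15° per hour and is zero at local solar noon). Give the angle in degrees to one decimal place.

Hour angle H = 15° × (7.75 − 12) = -63.75°.
With φ = 27.2°, δ = 0.4°, H = -63.75°: sin φ sin δ = 0.0032, cos φ cos δ cos H = 0.3934, so cos θ_z = 0.3966.
θ_z = arccos(0.3966) = 66.63°.

66.6°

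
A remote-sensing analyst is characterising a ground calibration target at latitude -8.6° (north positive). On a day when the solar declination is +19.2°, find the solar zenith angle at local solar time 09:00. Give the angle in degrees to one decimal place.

52.3°

Hour angle H = 15° × (9 − 12) = -45.00°.
cos θ_z = sin(-8.6°) sin(19.2°) + cos(-8.6°) cos(19.2°) cos(-45.00°) = -0.0492 + 0.6603 = 0.6111.
θ_z = arccos(0.6111) = 52.33°.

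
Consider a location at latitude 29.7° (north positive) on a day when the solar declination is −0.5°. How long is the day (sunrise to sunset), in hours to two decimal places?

−tan φ tan δ = −(0.5704)(-0.0087) = 0.0050; H_s = arccos(0.0050) = 89.71°.
Day length = 2 H_s / 15° h⁻¹ = 179.42° / 15 = 11.961 h.

11.96 hours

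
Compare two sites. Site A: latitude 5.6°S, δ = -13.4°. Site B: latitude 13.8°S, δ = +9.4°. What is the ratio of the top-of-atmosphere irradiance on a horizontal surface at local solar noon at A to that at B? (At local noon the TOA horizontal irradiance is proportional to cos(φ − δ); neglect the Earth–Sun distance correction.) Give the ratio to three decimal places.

1.078

A: cos θ_z = cos(-5.6° − (-13.4°)) = 0.9907.
B: cos θ_z = cos(-13.8° − (9.4°)) = 0.9191.
Ratio A/B = 0.9907 / 0.9191 = 1.0779.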